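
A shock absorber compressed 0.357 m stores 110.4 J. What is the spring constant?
k = 2·PE/x² = 2·110.4/(0.357)² = 1732 N/m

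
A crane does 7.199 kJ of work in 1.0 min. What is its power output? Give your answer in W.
Convert to SI: W = 7199.0 J, t = 60.0 s
P = W/t = 7199.0/60.0 = 120.0 W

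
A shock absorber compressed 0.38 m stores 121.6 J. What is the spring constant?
k = 2·PE/x² = 2·121.6/(0.38)² = 1684 N/m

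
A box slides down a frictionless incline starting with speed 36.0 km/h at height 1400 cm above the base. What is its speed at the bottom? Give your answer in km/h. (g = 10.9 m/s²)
Convert to SI: v₀ = 10.0 m/s, h = 14.0 m
½mv₀² + mgh = ½mv² ⇒ v = √(v₀² + 2gh) = √(10.0² + 2·10.9·14.0) = 20.1296 m/s = 72.47 km/h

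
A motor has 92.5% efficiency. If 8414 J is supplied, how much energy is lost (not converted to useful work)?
W_lost = W_in(1 − η) = 8414·(1 − 0.925) = 631.1 J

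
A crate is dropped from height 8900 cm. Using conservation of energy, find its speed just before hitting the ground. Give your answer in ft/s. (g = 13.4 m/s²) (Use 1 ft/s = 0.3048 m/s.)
Convert to SI: h = 89.0 m
mgh = ½mv² ⇒ v = √(2gh) = √(2·13.4·89.0) = 48.8385 m/s = 160.2 ft/s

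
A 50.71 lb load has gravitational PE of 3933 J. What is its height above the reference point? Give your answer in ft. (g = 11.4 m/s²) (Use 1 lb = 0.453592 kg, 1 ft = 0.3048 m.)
Convert to SI: m = 23.0017 kg, PE = 3933.0 J
h = PE/(mg) = 3933.0/(23.0017·11.4) = 14.9989 m = 49.21 ft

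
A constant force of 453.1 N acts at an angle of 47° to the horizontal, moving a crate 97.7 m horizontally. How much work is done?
W = F·d·cosθ = (453.1)(97.7)cos(47°) = 30190 J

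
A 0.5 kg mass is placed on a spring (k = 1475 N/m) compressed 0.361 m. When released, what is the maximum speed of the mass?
½kx² = ½mv² ⇒ v = x√(k/m) = (0.361)√(1475/0.5) = 19.61 m/s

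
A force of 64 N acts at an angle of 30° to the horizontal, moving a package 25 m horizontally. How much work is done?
W = F·d·cosθ = (64)(25)cos(30°) = 1386 J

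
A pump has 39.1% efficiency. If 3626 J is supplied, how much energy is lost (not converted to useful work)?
W_lost = W_in(1 − η) = 3626·(1 − 0.391) = 2208 J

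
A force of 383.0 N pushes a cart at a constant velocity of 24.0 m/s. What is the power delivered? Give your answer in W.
P = Fv = (383.0)(24.0) = 9192 W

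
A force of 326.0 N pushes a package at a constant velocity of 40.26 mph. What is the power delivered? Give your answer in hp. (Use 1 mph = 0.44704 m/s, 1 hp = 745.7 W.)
Convert to SI: F = 326.0 N, v = 17.9978 m/s
P = Fv = (326.0)(17.9978) = 5867.29 W = 7.868 hp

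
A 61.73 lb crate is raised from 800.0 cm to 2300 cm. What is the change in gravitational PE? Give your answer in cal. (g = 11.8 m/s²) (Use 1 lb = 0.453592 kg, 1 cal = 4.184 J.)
Convert to SI: m = 28.0002 kg, Δh = 15.0 m
ΔPE = mgΔh = (28.0002)(11.8)(15.0) = 4956.04 J = 1185 cal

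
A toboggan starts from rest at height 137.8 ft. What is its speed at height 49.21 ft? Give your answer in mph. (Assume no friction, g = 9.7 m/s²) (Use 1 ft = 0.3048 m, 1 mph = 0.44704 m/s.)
Convert to SI: h₁−h₂ = 27.0022 m
mgh₁ = mgh₂ + ½mv² ⇒ v = √(2g(h₁−h₂)) = √(2·9.7·27.0022) = 22.8876 m/s = 51.2 mph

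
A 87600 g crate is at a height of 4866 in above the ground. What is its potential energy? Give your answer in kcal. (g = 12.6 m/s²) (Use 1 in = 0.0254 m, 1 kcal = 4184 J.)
Convert to SI: m = 87.6 kg, h = 123.596 m
PE = mgh = (87.6)(12.6)(123.596) = 136421 J = 32.61 kcal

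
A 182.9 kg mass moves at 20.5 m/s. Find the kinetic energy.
KE = ½mv² = ½(182.9)(20.5)² = 38430 J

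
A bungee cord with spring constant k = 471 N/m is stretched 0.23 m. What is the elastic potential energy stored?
PE = ½kx² = ½(471)(0.23)² = 12.46 J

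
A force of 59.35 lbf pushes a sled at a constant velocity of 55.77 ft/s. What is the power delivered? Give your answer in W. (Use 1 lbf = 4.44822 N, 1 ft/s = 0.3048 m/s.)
Convert to SI: F = 264.002 N, v = 16.9987 m/s
P = Fv = (264.002)(16.9987) = 4488 W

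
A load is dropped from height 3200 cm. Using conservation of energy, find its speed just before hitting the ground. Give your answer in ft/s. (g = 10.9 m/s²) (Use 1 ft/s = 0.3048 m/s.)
Convert to SI: h = 32.0 m
mgh = ½mv² ⇒ v = √(2gh) = √(2·10.9·32.0) = 26.4121 m/s = 86.65 ft/s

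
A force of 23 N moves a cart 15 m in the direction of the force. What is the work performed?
W = F·d = (23)(15) = 345.0 J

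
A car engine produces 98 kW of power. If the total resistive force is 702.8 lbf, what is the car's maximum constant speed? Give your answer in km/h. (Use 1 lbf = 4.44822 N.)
Convert to SI: F = 3126.21 N
P = Fv ⇒ v = P/F = 98000 W/3126.21 N = 31.3479 m/s = 112.9 km/h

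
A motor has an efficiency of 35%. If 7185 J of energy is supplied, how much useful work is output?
W_out = η·W_in = 0.35·7185 = 2514.75 J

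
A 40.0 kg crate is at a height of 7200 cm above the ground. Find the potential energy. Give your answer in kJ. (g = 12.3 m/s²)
Convert to SI: m = 40.0 kg, h = 72.0 m
PE = mgh = (40.0)(12.3)(72.0) = 35424.0 J = 35.42 kJ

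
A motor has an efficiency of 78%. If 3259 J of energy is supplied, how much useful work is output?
W_out = η·W_in = 0.78·3259 = 2542.02 J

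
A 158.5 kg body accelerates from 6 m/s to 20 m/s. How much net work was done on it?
W = ΔKE = ½m(v₂² − v₁²) = ½(158.5)(20² − 6²) = 28847.0 J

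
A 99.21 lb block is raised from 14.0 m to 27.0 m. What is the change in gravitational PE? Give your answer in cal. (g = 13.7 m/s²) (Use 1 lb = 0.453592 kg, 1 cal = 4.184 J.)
Convert to SI: m = 45.0009 kg, Δh = 13.0 m
ΔPE = mgΔh = (45.0009)(13.7)(13.0) = 8014.65 J = 1916 cal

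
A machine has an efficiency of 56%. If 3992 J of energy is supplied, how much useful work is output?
W_out = η·W_in = 0.56·3992 = 2235.52 J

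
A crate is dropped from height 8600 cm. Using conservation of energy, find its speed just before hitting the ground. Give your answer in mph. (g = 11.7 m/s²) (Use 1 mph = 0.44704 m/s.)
Convert to SI: h = 86.0 m
mgh = ½mv² ⇒ v = √(2gh) = √(2·11.7·86.0) = 44.8598 m/s = 100.3 mph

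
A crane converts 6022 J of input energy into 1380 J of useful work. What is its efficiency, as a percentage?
η = W_out/W_in = 1380/6022 = 22.92%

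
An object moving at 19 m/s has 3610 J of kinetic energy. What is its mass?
m = 2·KE/v² = 2·3610/(19)² = 20.0 kg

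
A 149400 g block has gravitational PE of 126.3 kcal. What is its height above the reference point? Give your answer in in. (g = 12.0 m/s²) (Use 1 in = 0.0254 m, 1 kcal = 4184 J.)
Convert to SI: m = 149.4 kg, PE = 528439 J
h = PE/(mg) = 528439/(149.4·12.0) = 294.756 m = 11600 in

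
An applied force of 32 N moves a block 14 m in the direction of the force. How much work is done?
W = F·d = (32)(14) = 448.0 J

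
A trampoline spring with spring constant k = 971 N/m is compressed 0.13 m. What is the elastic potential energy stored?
PE = ½kx² = ½(971)(0.13)² = 8.205 J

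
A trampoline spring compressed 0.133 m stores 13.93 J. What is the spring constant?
k = 2·PE/x² = 2·13.93/(0.133)² = 1575 N/m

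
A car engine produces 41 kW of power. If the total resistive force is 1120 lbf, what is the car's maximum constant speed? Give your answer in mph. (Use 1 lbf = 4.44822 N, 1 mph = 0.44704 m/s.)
Convert to SI: F = 4982.01 N
P = Fv ⇒ v = P/F = 41000 W/4982.01 N = 8.22962 m/s = 18.41 mph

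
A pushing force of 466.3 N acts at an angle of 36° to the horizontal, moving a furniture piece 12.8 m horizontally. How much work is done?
W = F·d·cosθ = (466.3)(12.8)cos(36°) = 4829 J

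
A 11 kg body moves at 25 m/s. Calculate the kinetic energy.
KE = ½mv² = ½(11)(25)² = 3437.5 J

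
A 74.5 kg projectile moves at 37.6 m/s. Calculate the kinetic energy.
KE = ½mv² = ½(74.5)(37.6)² = 52660 J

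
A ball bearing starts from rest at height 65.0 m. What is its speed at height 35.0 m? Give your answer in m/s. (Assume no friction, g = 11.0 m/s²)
mgh₁ = mgh₂ + ½mv² ⇒ v = √(2g(h₁−h₂)) = √(2·11.0·30.0) = 25.69 m/s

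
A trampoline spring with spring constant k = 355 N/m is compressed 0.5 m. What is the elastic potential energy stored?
PE = ½kx² = ½(355)(0.5)² = 44.38 J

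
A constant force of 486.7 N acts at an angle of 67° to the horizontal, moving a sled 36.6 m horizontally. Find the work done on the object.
W = F·d·cosθ = (486.7)(36.6)cos(67°) = 6960 J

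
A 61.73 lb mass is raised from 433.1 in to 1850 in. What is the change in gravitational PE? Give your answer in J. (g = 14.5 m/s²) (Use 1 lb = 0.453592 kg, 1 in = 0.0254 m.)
Convert to SI: m = 28.0002 kg, Δh = 35.9893 m
ΔPE = mgΔh = (28.0002)(14.5)(35.9893) = 14610 J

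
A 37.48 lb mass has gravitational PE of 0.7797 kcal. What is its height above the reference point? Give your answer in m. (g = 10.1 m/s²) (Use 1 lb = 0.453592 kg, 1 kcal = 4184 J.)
Convert to SI: m = 17.0006 kg, PE = 3262.26 J
h = PE/(mg) = 3262.26/(17.0006·10.1) = 19.0 m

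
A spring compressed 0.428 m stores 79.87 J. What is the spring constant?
k = 2·PE/x² = 2·79.87/(0.428)² = 872.0 N/m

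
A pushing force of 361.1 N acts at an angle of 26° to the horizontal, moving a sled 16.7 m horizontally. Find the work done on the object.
W = F·d·cosθ = (361.1)(16.7)cos(26°) = 5420 J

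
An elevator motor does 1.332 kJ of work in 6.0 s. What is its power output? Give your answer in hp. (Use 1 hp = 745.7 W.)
Convert to SI: W = 1332.0 J, t = 6.0 s
P = W/t = 1332.0/6.0 = 222.0 W = 0.2977 hp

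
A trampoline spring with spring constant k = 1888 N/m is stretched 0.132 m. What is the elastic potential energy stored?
PE = ½kx² = ½(1888)(0.132)² = 16.45 J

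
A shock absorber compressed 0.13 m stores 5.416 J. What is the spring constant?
k = 2·PE/x² = 2·5.416/(0.13)² = 640.9 N/m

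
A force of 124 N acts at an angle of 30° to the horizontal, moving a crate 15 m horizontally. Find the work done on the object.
W = F·d·cosθ = (124)(15)cos(30°) = 1611 J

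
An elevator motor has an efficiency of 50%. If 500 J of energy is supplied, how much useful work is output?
W_out = η·W_in = 0.5·500 = 250.0 J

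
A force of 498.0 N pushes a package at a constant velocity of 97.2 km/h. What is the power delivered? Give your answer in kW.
Convert to SI: F = 498.0 N, v = 27.0 m/s
P = Fv = (498.0)(27.0) = 13446.0 W = 13.45 kW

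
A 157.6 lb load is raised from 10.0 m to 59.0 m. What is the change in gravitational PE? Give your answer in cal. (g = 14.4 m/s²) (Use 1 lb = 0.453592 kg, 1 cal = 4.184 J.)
Convert to SI: m = 71.4861 kg, Δh = 49.0 m
ΔPE = mgΔh = (71.4861)(14.4)(49.0) = 50440.6 J = 12060 cal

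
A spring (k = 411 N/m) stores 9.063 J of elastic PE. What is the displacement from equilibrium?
x = √(2·PE/k) = √(2·9.063/411) = 0.21 m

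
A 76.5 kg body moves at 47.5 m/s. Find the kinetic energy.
KE = ½mv² = ½(76.5)(47.5)² = 86300 J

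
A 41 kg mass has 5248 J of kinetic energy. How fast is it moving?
v = √(2·KE/m) = √(2·5248/41) = 16.0 m/s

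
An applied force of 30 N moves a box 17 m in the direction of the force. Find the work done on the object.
W = F·d = (30)(17) = 510.0 J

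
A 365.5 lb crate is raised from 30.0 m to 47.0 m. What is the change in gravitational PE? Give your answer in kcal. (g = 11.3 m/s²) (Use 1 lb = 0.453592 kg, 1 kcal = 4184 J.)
Convert to SI: m = 165.788 kg, Δh = 17.0 m
ΔPE = mgΔh = (165.788)(11.3)(17.0) = 31847.9 J = 7.612 kcal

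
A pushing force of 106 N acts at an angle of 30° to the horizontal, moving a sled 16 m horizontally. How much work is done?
W = F·d·cosθ = (106)(16)cos(30°) = 1469 J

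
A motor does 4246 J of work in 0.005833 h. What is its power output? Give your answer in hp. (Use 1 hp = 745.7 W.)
Convert to SI: W = 4246.0 J, t = 20.9988 s
P = W/t = 4246.0/20.9988 = 202.202 W = 0.2712 hp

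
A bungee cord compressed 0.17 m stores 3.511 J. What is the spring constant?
k = 2·PE/x² = 2·3.511/(0.17)² = 243.0 N/m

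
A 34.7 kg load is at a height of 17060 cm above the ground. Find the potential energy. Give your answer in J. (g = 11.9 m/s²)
Convert to SI: m = 34.7 kg, h = 170.6 m
PE = mgh = (34.7)(11.9)(170.6) = 70450 J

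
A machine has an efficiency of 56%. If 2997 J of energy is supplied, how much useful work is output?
W_out = η·W_in = 0.56·2997 = 1678.32 J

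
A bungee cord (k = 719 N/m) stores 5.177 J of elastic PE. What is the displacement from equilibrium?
x = √(2·PE/k) = √(2·5.177/719) = 0.12 m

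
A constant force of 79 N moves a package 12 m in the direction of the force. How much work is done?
W = F·d = (79)(12) = 948.0 J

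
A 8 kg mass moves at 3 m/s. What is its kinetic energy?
KE = ½mv² = ½(8)(3)² = 36.0 J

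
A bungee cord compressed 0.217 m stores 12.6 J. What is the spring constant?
k = 2·PE/x² = 2·12.6/(0.217)² = 535.2 N/m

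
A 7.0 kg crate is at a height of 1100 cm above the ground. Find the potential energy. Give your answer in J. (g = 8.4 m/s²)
Convert to SI: m = 7.0 kg, h = 11.0 m
PE = mgh = (7.0)(8.4)(11.0) = 646.8 J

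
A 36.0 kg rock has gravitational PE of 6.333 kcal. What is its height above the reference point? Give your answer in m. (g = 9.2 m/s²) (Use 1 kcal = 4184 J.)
Convert to SI: m = 36.0 kg, PE = 26497.3 J
h = PE/(mg) = 26497.3/(36.0·9.2) = 80.0 m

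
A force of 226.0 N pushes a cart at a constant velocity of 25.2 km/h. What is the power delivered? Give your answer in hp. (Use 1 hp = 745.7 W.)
Convert to SI: F = 226.0 N, v = 7.0 m/s
P = Fv = (226.0)(7.0) = 1582.0 W = 2.121 hp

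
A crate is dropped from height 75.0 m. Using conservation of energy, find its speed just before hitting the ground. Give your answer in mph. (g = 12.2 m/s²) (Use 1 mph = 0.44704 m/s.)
mgh = ½mv² ⇒ v = √(2gh) = √(2·12.2·75.0) = 42.7785 m/s = 95.69 mph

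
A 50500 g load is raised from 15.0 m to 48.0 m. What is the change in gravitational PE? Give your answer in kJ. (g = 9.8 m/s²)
Convert to SI: m = 50.5 kg, Δh = 33.0 m
ΔPE = mgΔh = (50.5)(9.8)(33.0) = 16331.7 J = 16.33 kJ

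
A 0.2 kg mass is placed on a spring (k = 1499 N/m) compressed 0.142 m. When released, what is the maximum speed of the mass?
½kx² = ½mv² ⇒ v = x√(k/m) = (0.142)√(1499/0.2) = 12.29 m/s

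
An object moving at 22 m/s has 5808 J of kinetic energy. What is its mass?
m = 2·KE/v² = 2·5808/(22)² = 24.0 kg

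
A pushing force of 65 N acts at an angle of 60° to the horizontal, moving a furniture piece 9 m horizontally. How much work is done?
W = F·d·cosθ = (65)(9)cos(60°) = 292.5 J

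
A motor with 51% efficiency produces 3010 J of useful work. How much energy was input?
W_in = W_out/η = 3010/0.51 = 5902 J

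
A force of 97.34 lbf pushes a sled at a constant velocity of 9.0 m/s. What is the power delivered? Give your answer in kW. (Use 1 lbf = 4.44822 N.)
Convert to SI: F = 432.99 N, v = 9.0 m/s
P = Fv = (432.99)(9.0) = 3896.91 W = 3.897 kW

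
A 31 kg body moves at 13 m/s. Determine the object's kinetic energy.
KE = ½mv² = ½(31)(13)² = 2619.5 J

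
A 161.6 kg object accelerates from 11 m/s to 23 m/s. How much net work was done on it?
W = ΔKE = ½m(v₂² − v₁²) = ½(161.6)(23² − 11²) = 32966.4 J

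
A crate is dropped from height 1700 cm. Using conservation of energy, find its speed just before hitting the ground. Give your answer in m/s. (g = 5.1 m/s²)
Convert to SI: h = 17.0 m
mgh = ½mv² ⇒ v = √(2gh) = √(2·5.1·17.0) = 13.17 m/s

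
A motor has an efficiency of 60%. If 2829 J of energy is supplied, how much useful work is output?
W_out = η·W_in = 0.6·2829 = 1697.4 J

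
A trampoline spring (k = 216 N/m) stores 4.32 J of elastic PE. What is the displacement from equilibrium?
x = √(2·PE/k) = √(2·4.32/216) = 0.2 m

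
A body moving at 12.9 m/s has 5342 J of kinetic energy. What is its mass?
m = 2·KE/v² = 2·5342/(12.9)² = 64.2 kg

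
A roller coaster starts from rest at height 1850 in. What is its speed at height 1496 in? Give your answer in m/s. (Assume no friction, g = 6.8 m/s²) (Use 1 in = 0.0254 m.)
Convert to SI: h₁−h₂ = 8.9916 m
mgh₁ = mgh₂ + ½mv² ⇒ v = √(2g(h₁−h₂)) = √(2·6.8·8.9916) = 11.06 m/s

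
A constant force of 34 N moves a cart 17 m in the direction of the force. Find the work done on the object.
W = F·d = (34)(17) = 578.0 J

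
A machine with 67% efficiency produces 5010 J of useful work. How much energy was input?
W_in = W_out/η = 5010/0.67 = 7478 J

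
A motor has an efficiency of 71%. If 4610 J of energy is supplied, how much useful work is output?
W_out = η·W_in = 0.71·4610 = 3273.1 J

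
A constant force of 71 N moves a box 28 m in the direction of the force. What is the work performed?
W = F·d = (71)(28) = 1988 J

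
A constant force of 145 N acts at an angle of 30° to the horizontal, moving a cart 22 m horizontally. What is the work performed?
W = F·d·cosθ = (145)(22)cos(30°) = 2763 J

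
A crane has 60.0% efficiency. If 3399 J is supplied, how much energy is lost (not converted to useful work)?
W_lost = W_in(1 − η) = 3399·(1 − 0.6) = 1360 J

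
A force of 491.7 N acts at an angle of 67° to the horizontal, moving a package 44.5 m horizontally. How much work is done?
W = F·d·cosθ = (491.7)(44.5)cos(67°) = 8549 J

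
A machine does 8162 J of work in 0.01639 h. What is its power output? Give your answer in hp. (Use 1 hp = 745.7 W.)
Convert to SI: W = 8162.0 J, t = 59.004 s
P = W/t = 8162.0/59.004 = 138.33 W = 0.1855 hp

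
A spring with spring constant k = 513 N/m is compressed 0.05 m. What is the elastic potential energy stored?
PE = ½kx² = ½(513)(0.05)² = 0.6413 J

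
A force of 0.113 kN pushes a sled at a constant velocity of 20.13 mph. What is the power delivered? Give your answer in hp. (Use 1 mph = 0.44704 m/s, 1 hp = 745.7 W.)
Convert to SI: F = 113.0 N, v = 8.99892 m/s
P = Fv = (113.0)(8.99892) = 1016.88 W = 1.364 hp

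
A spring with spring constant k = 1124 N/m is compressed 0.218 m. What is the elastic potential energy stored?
PE = ½kx² = ½(1124)(0.218)² = 26.71 J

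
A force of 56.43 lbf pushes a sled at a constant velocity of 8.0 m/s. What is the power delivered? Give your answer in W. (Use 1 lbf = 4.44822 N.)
Convert to SI: F = 251.013 N, v = 8.0 m/s
P = Fv = (251.013)(8.0) = 2008 W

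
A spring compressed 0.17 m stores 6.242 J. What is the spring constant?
k = 2·PE/x² = 2·6.242/(0.17)² = 432.0 N/m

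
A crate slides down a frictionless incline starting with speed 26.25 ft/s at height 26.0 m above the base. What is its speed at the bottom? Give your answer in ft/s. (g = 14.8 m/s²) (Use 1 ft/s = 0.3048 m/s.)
Convert to SI: v₀ = 8.001 m/s, h = 26.0 m
½mv₀² + mgh = ½mv² ⇒ v = √(v₀² + 2gh) = √(8.001² + 2·14.8·26.0) = 28.8724 m/s = 94.73 ft/s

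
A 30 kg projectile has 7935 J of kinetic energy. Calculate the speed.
v = √(2·KE/m) = √(2·7935/30) = 23.0 m/s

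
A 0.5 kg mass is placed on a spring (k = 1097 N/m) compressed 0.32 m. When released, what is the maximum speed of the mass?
½kx² = ½mv² ⇒ v = x√(k/m) = (0.32)√(1097/0.5) = 14.99 m/s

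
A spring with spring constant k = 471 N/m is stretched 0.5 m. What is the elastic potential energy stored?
PE = ½kx² = ½(471)(0.5)² = 58.88 J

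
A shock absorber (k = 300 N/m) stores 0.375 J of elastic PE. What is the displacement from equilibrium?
x = √(2·PE/k) = √(2·0.375/300) = 0.05 m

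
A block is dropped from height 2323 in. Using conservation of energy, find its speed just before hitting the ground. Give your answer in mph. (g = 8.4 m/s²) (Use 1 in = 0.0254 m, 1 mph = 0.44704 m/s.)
Convert to SI: h = 59.0042 m
mgh = ½mv² ⇒ v = √(2gh) = √(2·8.4·59.0042) = 31.4844 m/s = 70.43 mph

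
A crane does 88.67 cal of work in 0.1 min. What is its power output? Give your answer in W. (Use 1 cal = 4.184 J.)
Convert to SI: W = 370.995 J, t = 6.0 s
P = W/t = 370.995/6.0 = 61.83 W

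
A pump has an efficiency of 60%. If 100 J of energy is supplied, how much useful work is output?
W_out = η·W_in = 0.6·100 = 60.0 J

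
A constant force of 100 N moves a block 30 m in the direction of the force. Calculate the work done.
W = F·d = (100)(30) = 3000 J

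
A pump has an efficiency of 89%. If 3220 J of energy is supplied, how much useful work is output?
W_out = η·W_in = 0.89·3220 = 2865.8 J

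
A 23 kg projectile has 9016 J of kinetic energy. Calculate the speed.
v = √(2·KE/m) = √(2·9016/23) = 28.0 m/s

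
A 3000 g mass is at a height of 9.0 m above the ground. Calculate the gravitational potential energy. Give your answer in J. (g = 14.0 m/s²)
Convert to SI: m = 3.0 kg, h = 9.0 m
PE = mgh = (3.0)(14.0)(9.0) = 378.0 J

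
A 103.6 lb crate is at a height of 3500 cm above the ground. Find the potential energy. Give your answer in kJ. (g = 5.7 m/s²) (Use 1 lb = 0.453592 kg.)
Convert to SI: m = 46.9921 kg, h = 35.0 m
PE = mgh = (46.9921)(5.7)(35.0) = 9374.93 J = 9.375 kJ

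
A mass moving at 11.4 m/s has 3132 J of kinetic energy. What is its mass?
m = 2·KE/v² = 2·3132/(11.4)² = 48.2 kg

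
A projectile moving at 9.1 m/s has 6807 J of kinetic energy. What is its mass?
m = 2·KE/v² = 2·6807/(9.1)² = 164.4 kg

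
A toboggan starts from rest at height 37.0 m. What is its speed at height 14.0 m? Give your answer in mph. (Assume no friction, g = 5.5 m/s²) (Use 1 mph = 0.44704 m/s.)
mgh₁ = mgh₂ + ½mv² ⇒ v = √(2g(h₁−h₂)) = √(2·5.5·23.0) = 15.906 m/s = 35.58 mph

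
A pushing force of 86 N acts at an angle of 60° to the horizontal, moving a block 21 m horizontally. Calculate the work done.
W = F·d·cosθ = (86)(21)cos(60°) = 903.0 J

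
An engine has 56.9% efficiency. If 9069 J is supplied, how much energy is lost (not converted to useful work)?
W_lost = W_in(1 − η) = 9069·(1 − 0.569) = 3909 J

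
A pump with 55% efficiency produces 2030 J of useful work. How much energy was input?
W_in = W_out/η = 2030/0.55 = 3691 J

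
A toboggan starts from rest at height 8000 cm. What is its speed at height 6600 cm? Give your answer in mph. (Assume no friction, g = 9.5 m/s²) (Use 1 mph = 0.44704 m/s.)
Convert to SI: h₁−h₂ = 14.0 m
mgh₁ = mgh₂ + ½mv² ⇒ v = √(2g(h₁−h₂)) = √(2·9.5·14.0) = 16.3095 m/s = 36.48 mph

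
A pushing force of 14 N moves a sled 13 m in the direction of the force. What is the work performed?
W = F·d = (14)(13) = 182.0 J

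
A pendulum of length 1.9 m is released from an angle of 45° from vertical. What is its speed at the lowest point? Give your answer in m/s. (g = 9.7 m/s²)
h = L(1 − cosθ) = 1.9(1 − cos45°) = 0.556497 m
v = √(2gh) = √(2·9.7·0.556497) = 3.286 m/s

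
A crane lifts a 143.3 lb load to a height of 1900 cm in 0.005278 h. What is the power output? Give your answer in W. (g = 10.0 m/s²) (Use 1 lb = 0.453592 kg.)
Convert to SI: m = 64.9997 kg, h = 19.0 m, t = 19.0008 s
P = mgh/t = (64.9997)(10.0)(19.0)/19.0008 = 650.0 W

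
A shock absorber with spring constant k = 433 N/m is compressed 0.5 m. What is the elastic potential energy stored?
PE = ½kx² = ½(433)(0.5)² = 54.13 J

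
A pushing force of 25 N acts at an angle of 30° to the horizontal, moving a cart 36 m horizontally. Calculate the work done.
W = F·d·cosθ = (25)(36)cos(30°) = 779.4 J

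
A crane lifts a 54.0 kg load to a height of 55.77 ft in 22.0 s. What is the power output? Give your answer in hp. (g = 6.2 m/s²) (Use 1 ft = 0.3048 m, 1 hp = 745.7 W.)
Convert to SI: m = 54.0 kg, h = 16.9987 m, t = 22.0 s
P = mgh/t = (54.0)(6.2)(16.9987)/22.0 = 258.689 W = 0.3469 hp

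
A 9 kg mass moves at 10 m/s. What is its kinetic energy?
KE = ½mv² = ½(9)(10)² = 450.0 J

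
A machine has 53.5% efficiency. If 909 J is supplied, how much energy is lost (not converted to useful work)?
W_lost = W_in(1 − η) = 909·(1 − 0.535) = 422.7 J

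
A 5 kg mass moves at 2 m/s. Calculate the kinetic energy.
KE = ½mv² = ½(5)(2)² = 10.0 J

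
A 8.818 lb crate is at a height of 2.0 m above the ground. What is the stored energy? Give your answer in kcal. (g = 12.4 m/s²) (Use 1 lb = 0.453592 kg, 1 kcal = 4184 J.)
Convert to SI: m = 3.99977 kg, h = 2.0 m
PE = mgh = (3.99977)(12.4)(2.0) = 99.1944 J = 0.02371 kcal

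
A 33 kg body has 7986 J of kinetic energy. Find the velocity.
v = √(2·KE/m) = √(2·7986/33) = 22.0 m/s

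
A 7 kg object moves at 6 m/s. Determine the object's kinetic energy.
KE = ½mv² = ½(7)(6)² = 126.0 J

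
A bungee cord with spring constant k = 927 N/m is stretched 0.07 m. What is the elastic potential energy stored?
PE = ½kx² = ½(927)(0.07)² = 2.271 J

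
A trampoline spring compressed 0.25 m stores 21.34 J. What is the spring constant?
k = 2·PE/x² = 2·21.34/(0.25)² = 682.9 N/m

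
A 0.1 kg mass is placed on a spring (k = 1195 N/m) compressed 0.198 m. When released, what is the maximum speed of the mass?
½kx² = ½mv² ⇒ v = x√(k/m) = (0.198)√(1195/0.1) = 21.64 m/s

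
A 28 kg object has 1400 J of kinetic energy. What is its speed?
v = √(2·KE/m) = √(2·1400/28) = 10.0 m/s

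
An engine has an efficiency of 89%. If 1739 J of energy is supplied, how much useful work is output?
W_out = η·W_in = 0.89·1739 = 1547.71 J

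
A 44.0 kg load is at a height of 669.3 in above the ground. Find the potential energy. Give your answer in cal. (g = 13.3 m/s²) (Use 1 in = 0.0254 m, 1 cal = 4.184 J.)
Convert to SI: m = 44.0 kg, h = 17.0002 m
PE = mgh = (44.0)(13.3)(17.0002) = 9948.53 J = 2378 cal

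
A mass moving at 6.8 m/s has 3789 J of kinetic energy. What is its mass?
m = 2·KE/v² = 2·3789/(6.8)² = 163.9 kg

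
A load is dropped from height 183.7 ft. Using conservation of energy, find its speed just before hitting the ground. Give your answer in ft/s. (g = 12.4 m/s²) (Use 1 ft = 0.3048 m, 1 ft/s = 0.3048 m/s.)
Convert to SI: h = 55.9918 m
mgh = ½mv² ⇒ v = √(2gh) = √(2·12.4·55.9918) = 37.2639 m/s = 122.3 ft/s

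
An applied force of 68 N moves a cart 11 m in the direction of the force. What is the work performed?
W = F·d = (68)(11) = 748.0 J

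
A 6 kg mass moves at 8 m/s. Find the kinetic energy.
KE = ½mv² = ½(6)(8)² = 192.0 J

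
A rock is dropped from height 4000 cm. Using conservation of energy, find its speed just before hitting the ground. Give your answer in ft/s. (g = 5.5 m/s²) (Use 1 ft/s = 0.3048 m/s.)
Convert to SI: h = 40.0 m
mgh = ½mv² ⇒ v = √(2gh) = √(2·5.5·40.0) = 20.9762 m/s = 68.82 ft/s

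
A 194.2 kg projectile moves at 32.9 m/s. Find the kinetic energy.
KE = ½mv² = ½(194.2)(32.9)² = 105100 J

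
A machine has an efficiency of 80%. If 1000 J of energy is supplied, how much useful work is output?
W_out = η·W_in = 0.8·1000 = 800.0 J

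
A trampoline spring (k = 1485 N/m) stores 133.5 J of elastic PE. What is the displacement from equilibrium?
x = √(2·PE/k) = √(2·133.5/1485) = 0.424 m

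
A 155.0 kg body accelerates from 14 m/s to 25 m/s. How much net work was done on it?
W = ΔKE = ½m(v₂² − v₁²) = ½(155.0)(25² − 14²) = 33247.5 J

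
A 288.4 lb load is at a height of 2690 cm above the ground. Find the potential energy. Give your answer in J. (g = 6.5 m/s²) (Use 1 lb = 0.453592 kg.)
Convert to SI: m = 130.816 kg, h = 26.9 m
PE = mgh = (130.816)(6.5)(26.9) = 22870 J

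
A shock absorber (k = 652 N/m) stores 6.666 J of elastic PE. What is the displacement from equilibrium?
x = √(2·PE/k) = √(2·6.666/652) = 0.143 m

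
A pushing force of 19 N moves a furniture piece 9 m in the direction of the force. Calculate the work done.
W = F·d = (19)(9) = 171.0 J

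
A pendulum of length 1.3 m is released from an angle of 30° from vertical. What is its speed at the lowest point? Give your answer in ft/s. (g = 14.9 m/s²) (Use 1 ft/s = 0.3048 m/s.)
h = L(1 − cosθ) = 1.3(1 − cos30°) = 0.174167 m
v = √(2gh) = √(2·14.9·0.174167) = 2.2782 m/s = 7.474 ft/s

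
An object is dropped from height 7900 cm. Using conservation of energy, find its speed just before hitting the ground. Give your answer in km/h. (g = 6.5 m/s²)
Convert to SI: h = 79.0 m
mgh = ½mv² ⇒ v = √(2gh) = √(2·6.5·79.0) = 32.0468 m/s = 115.4 km/h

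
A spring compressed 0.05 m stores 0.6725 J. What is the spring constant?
k = 2·PE/x² = 2·0.6725/(0.05)² = 538.0 N/m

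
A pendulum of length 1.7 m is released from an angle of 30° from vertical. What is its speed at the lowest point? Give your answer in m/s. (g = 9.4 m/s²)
h = L(1 − cosθ) = 1.7(1 − cos30°) = 0.227757 m
v = √(2gh) = √(2·9.4·0.227757) = 2.069 m/s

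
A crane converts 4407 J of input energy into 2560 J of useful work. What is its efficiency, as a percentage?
η = W_out/W_in = 2560/4407 = 58.09%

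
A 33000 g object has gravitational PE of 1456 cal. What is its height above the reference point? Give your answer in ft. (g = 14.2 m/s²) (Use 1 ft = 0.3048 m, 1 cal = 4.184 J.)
Convert to SI: m = 33.0 kg, PE = 6091.9 J
h = PE/(mg) = 6091.9/(33.0·14.2) = 13.0002 m = 42.65 ft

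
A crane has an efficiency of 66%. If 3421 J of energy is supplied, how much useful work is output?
W_out = η·W_in = 0.66·3421 = 2257.86 J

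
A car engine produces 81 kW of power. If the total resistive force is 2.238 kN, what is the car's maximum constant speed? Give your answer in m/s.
Convert to SI: F = 2238.0 N
P = Fv ⇒ v = P/F = 81000 W/2238.0 N = 36.19 m/s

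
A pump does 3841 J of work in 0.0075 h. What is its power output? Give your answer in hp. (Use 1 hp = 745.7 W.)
Convert to SI: W = 3841.0 J, t = 27.0 s
P = W/t = 3841.0/27.0 = 142.259 W = 0.1908 hp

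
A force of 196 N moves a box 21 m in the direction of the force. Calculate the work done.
W = F·d = (196)(21) = 4116 J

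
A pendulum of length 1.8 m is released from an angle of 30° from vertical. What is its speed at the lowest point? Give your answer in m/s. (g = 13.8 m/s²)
h = L(1 − cosθ) = 1.8(1 − cos30°) = 0.241154 m
v = √(2gh) = √(2·13.8·0.241154) = 2.58 m/s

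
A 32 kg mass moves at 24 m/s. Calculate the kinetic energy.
KE = ½mv² = ½(32)(24)² = 9216.0 J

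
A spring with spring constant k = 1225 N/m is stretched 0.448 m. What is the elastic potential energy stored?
PE = ½kx² = ½(1225)(0.448)² = 122.9 J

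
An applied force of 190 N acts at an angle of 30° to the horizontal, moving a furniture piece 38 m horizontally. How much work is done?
W = F·d·cosθ = (190)(38)cos(30°) = 6253 J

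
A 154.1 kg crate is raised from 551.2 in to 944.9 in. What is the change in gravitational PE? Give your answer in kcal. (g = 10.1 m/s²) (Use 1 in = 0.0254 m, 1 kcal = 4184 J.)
Convert to SI: m = 154.1 kg, Δh = 9.99998 m
ΔPE = mgΔh = (154.1)(10.1)(9.99998) = 15564.1 J = 3.72 kcal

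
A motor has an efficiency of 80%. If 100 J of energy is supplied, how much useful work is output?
W_out = η·W_in = 0.8·100 = 80.0 J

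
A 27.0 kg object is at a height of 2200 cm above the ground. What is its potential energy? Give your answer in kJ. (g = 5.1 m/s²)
Convert to SI: m = 27.0 kg, h = 22.0 m
PE = mgh = (27.0)(5.1)(22.0) = 3029.4 J = 3.029 kJ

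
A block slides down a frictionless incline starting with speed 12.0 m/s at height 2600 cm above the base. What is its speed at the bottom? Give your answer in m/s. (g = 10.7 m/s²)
Convert to SI: v₀ = 12.0 m/s, h = 26.0 m
½mv₀² + mgh = ½mv² ⇒ v = √(v₀² + 2gh) = √(12.0² + 2·10.7·26.0) = 26.47 m/s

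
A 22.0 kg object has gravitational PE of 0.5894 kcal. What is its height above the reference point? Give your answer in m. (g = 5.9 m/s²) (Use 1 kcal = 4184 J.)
Convert to SI: m = 22.0 kg, PE = 2466.05 J
h = PE/(mg) = 2466.05/(22.0·5.9) = 19.0 m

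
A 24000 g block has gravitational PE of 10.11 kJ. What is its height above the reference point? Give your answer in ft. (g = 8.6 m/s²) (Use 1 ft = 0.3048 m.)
Convert to SI: m = 24.0 kg, PE = 10110.0 J
h = PE/(mg) = 10110.0/(24.0·8.6) = 48.9826 m = 160.7 ft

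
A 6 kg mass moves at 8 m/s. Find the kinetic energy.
KE = ½mv² = ½(6)(8)² = 192.0 J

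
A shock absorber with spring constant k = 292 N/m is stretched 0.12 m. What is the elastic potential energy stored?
PE = ½kx² = ½(292)(0.12)² = 2.102 J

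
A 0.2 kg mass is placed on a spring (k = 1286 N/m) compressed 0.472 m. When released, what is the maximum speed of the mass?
½kx² = ½mv² ⇒ v = x√(k/m) = (0.472)√(1286/0.2) = 37.85 m/s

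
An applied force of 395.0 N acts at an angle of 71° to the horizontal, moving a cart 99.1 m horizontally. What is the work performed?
W = F·d·cosθ = (395.0)(99.1)cos(71°) = 12740 J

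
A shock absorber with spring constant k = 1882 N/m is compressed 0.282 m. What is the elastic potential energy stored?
PE = ½kx² = ½(1882)(0.282)² = 74.83 J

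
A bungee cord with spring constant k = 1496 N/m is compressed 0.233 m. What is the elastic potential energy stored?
PE = ½kx² = ½(1496)(0.233)² = 40.61 J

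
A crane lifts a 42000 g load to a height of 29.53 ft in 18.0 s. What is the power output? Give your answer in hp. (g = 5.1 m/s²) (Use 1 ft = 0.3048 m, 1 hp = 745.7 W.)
Convert to SI: m = 42.0 kg, h = 9.00074 m, t = 18.0 s
P = mgh/t = (42.0)(5.1)(9.00074)/18.0 = 107.109 W = 0.1436 hp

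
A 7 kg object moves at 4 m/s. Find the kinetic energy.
KE = ½mv² = ½(7)(4)² = 56.0 J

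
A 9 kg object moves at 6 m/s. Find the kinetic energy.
KE = ½mv² = ½(9)(6)² = 162.0 J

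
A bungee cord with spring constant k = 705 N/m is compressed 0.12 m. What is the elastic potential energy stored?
PE = ½kx² = ½(705)(0.12)² = 5.076 J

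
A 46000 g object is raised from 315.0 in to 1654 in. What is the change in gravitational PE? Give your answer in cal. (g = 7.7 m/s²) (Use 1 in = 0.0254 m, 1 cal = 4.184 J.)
Convert to SI: m = 46.0 kg, Δh = 34.0106 m
ΔPE = mgΔh = (46.0)(7.7)(34.0106) = 12046.6 J = 2879 cal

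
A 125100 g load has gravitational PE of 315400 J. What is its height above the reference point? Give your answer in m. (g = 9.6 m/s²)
Convert to SI: m = 125.1 kg, PE = 315400 J
h = PE/(mg) = 315400/(125.1·9.6) = 262.6 m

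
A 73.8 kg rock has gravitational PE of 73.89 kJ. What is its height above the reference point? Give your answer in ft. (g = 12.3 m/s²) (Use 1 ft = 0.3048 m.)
Convert to SI: m = 73.8 kg, PE = 73890.0 J
h = PE/(mg) = 73890.0/(73.8·12.3) = 81.4 m = 267.1 ft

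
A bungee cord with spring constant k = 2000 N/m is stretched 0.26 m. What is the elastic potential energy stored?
PE = ½kx² = ½(2000)(0.26)² = 67.6 J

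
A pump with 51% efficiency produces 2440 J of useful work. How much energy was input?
W_in = W_out/η = 2440/0.51 = 4784 J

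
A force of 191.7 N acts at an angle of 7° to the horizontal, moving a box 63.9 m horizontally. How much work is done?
W = F·d·cosθ = (191.7)(63.9)cos(7°) = 12160 J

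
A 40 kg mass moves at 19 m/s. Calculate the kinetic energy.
KE = ½mv² = ½(40)(19)² = 7220.0 J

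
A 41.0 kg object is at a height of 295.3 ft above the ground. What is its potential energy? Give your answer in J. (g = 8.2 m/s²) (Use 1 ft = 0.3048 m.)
Convert to SI: m = 41.0 kg, h = 90.0074 m
PE = mgh = (41.0)(8.2)(90.0074) = 30260 J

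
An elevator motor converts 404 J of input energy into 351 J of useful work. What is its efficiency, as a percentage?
η = W_out/W_in = 351/404 = 86.88%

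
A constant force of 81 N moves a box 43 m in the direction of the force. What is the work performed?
W = F·d = (81)(43) = 3483 J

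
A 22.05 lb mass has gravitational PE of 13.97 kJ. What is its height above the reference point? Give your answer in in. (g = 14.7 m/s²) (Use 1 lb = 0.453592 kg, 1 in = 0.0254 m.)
Convert to SI: m = 10.0017 kg, PE = 13970.0 J
h = PE/(mg) = 13970.0/(10.0017·14.7) = 95.0178 m = 3741 in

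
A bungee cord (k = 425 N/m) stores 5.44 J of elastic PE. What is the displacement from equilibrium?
x = √(2·PE/k) = √(2·5.44/425) = 0.16 m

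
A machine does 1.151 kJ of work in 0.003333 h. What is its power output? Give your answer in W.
Convert to SI: W = 1151.0 J, t = 11.9988 s
P = W/t = 1151.0/11.9988 = 95.93 W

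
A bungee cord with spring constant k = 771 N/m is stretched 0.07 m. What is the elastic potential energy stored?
PE = ½kx² = ½(771)(0.07)² = 1.889 J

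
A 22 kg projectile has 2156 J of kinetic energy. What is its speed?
v = √(2·KE/m) = √(2·2156/22) = 14.0 m/s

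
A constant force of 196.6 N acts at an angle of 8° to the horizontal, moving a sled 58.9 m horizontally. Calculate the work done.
W = F·d·cosθ = (196.6)(58.9)cos(8°) = 11470 J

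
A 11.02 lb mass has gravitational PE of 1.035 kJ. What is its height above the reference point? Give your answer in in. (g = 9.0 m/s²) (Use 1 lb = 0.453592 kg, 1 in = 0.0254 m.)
Convert to SI: m = 4.99858 kg, PE = 1035.0 J
h = PE/(mg) = 1035.0/(4.99858·9.0) = 23.0065 m = 905.8 in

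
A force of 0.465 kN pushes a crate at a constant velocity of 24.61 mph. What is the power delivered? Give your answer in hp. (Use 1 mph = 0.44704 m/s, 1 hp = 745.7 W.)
Convert to SI: F = 465.0 N, v = 11.0017 m/s
P = Fv = (465.0)(11.0017) = 5115.77 W = 6.86 hp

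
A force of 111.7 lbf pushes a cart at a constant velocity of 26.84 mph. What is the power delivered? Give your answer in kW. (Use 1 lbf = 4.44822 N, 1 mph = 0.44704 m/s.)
Convert to SI: F = 496.866 N, v = 11.9986 m/s
P = Fv = (496.866)(11.9986) = 5961.68 W = 5.962 kW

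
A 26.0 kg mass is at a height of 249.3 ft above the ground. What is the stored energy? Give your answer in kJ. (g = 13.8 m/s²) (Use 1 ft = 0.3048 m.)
Convert to SI: m = 26.0 kg, h = 75.9866 m
PE = mgh = (26.0)(13.8)(75.9866) = 27264.0 J = 27.26 kJ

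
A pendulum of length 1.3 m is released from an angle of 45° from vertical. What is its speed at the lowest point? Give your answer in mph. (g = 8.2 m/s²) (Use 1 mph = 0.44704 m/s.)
h = L(1 − cosθ) = 1.3(1 − cos45°) = 0.380761 m
v = √(2gh) = √(2·8.2·0.380761) = 2.4989 m/s = 5.59 mph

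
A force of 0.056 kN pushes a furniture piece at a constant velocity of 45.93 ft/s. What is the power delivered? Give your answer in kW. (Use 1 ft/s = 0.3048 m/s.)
Convert to SI: F = 56.0 N, v = 13.9995 m/s
P = Fv = (56.0)(13.9995) = 783.97 W = 0.784 kW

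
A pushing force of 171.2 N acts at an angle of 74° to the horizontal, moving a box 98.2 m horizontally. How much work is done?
W = F·d·cosθ = (171.2)(98.2)cos(74°) = 4634 J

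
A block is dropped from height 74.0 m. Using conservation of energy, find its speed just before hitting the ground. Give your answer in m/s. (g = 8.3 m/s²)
mgh = ½mv² ⇒ v = √(2gh) = √(2·8.3·74.0) = 35.05 m/s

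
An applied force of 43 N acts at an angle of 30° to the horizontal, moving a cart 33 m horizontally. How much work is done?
W = F·d·cosθ = (43)(33)cos(30°) = 1229 J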